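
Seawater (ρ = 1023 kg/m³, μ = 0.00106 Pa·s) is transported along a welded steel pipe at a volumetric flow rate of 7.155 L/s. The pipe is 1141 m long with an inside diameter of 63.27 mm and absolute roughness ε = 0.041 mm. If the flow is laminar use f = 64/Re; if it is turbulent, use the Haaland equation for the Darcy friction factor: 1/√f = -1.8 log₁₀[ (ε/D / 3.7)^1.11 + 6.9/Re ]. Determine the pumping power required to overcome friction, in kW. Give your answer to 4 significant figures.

P ≈ 6.828 kW

Q = 7.155 L/s = 7.155/1000 = 0.007155 m³/s.
Cross-sectional area A = πD²/4 = π(0.06327)²/4 = 0.003144 m²; mean velocity V = Q/A = 0.007155/0.003144 = 2.276 m/s.
Reynolds number Re = ρVD/μ = 1023 · 2.276 · 0.06327 / 0.00106 = 1.39e+05.
Re > 4000 → turbulent. Relative roughness ε/D = 4.1e-05/0.06327 = 0.000648. Haaland: 1/√f = -1.8 log₁₀[(0.000648/3.7)^1.11 + 6.9/1.39e+05] = -1.8 log₁₀[6.76e-05 + 4.97e-05] = 7.075, so f = 0.01998.
Darcy-Weisbach: ΔP = f(L/D)(ρV²/2) = 0.01998·(1141/0.06327)·(1023·2.276²/2) = 0.01998·1.803e+04·2649 = 9.543e+05 Pa.
Pumping power P = QΔP = 0.007155·9.543e+05 = 6828.0 W = 6.828 kW.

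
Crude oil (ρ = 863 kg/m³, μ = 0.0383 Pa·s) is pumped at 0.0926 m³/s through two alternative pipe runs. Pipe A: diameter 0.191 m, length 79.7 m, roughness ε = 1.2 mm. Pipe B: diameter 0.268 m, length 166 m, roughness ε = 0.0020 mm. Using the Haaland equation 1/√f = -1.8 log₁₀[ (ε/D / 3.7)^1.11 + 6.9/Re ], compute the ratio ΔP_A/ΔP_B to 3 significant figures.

Pipe A: V = Q/A = 0.0926/0.02865 = 3.232 m/s; Re = 1.391e+04; ε/D = 0.00628; Haaland → f = 0.03738; ΔP_A = f(L/D)(ρV²/2) = 7.03e+04 Pa.
Pipe B: V = Q/A = 0.0926/0.05641 = 1.642 m/s; Re = 9913; ε/D = 7.46e-06; Haaland → f = 0.03097; ΔP_B = f(L/D)(ρV²/2) = 2.23e+04 Pa.
ΔP_A/ΔP_B = 7.03e+04/2.23e+04 = 3.15.

ΔP_A/ΔP_B ≈ 3.15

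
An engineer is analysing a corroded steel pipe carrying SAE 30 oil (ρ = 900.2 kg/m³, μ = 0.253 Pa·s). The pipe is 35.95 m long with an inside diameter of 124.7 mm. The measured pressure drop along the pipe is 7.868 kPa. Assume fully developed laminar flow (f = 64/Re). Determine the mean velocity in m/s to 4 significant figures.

For laminar flow, f = 64/Re with Re = ρVD/μ, so Darcy-Weisbach reduces to ΔP = 32μLV/D². Solving for V: V = ΔP·D²/(32μL) = 7868·(0.1247)²/(32·0.253·35.95) = 0.4204 m/s.
Check: Re = ρVD/μ = 900.2·0.4204·0.1247/0.253 = 186.5 < 2300, so the laminar assumption holds.

V ≈ 0.4204 m/s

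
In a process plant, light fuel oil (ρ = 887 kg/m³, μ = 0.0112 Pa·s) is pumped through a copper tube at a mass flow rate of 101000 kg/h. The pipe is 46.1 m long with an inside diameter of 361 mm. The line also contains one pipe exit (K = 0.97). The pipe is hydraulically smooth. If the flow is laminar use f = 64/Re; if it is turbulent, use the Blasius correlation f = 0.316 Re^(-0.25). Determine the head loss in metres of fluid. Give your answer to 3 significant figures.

ṁ = 101000 kg/h = 101000/3600 = 28.06 kg/s.
A = πD²/4 = π(0.361)²/4 = 0.1024 m²; mean velocity V = ṁ/(ρA) = 28.06/(887 · 0.1024) = 0.309 m/s.
Reynolds number Re = ρVD/μ = 887 · 0.309 · 0.361 / 0.0112 = 8835.
Re > 4000 → turbulent. Smooth-pipe (Blasius): f = 0.316 Re^(-0.25) = 0.316/(8835)^0.25 = 0.03259.
Total minor-loss coefficient ΣK = 1·0.97 = 0.97.
ΔP = [f·L/D + ΣK]·(ρV²/2) = [0.03259·46.1/0.361 + 0.97]·(887·0.309²/2) = [4.162 + 0.97]·42.35 = 217.4 Pa.
Head loss h_f = ΔP/(ρg) = 217.4/(887·9.81) = 0.0250 m.

h_f ≈ 0.0250 m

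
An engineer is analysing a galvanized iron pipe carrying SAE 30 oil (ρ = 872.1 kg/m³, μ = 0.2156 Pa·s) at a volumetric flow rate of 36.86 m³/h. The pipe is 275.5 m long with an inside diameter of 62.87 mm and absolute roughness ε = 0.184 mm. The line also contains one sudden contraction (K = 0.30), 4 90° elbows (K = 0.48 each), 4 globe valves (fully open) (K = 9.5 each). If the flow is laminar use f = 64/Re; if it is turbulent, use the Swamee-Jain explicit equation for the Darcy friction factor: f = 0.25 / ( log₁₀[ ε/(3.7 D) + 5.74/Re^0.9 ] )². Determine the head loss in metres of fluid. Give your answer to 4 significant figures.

Q = 36.86 m³/h = 36.86/3600 = 0.01024 m³/s.
Cross-sectional area A = πD²/4 = π(0.06287)²/4 = 0.003104 m²; mean velocity V = Q/A = 0.01024/0.003104 = 3.298 m/s.
Reynolds number Re = ρVD/μ = 872.1 · 3.298 · 0.06287 / 0.216 = 838.8.
Re < 2300 → laminar flow, so f = 64/Re = 64/838.8 = 0.0763 (the turbulent correlation is not needed).
Total minor-loss coefficient ΣK = 1·0.3 + 4·0.48 + 4·9.5 = 40.2.
ΔP = [f·L/D + ΣK]·(ρV²/2) = [0.0763·275.5/0.06287 + 40.2]·(872.1·3.298²/2) = [334.4 + 40.2]·4743 = 1.777e+06 Pa.
Head loss h_f = ΔP/(ρg) = 1.777e+06/(872.1·9.81) = 207.7 m.

h_f ≈ 207.7 m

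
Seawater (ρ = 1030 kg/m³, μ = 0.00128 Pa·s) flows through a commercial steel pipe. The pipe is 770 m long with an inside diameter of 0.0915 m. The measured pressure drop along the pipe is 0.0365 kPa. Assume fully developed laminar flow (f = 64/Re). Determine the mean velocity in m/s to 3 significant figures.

For laminar flow, f = 64/Re with Re = ρVD/μ, so Darcy-Weisbach reduces to ΔP = 32μLV/D². Solving for V: V = ΔP·D²/(32μL) = 36.5·(0.0915)²/(32·0.00128·770) = 0.009689 m/s.
Check: Re = ρVD/μ = 1030·0.009689·0.0915/0.00128 = 713.4 < 2300, so the laminar assumption holds.

V ≈ 0.00969 m/s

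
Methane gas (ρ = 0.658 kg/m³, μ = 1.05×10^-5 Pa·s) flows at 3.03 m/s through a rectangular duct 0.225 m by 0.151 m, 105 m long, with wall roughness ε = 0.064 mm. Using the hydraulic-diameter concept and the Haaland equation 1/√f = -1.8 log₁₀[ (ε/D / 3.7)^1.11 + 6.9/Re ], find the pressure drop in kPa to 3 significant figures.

ΔP ≈ 0.0412 kPa

Hydraulic diameter D_h = 4A/P = 4·(0.225·0.151)/(2·(0.225+0.151)) = 0.1359/0.752 = 0.1807 m.
Re = ρVD_h/μ = 0.658·3.03·0.1807/1.05e-05 = 3.431e+04.
ε/D_h = 6.4e-05/0.1807 = 0.000354; Haaland gives 1/√f = -1.8 log₁₀[3.46e-05+0.000201] = 6.53, so f = 0.02345.
ΔP = f(L/D_h)(ρV²/2) = 0.02345·105/0.1807·3.021 = 41.16 Pa.
ΔP = 0.0412 kPa.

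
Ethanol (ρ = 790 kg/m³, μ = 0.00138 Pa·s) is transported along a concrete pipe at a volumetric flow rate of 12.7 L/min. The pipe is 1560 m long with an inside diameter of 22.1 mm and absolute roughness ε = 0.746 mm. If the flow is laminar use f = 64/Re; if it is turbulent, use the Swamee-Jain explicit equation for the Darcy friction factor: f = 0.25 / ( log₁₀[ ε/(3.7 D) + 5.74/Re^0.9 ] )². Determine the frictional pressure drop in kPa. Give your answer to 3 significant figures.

ΔP ≈ 556 kPa

Q = 12.7 L/min = 12.7/60000 = 0.0002117 m³/s.
Cross-sectional area A = πD²/4 = π(0.0221)²/4 = 0.0003836 m²; mean velocity V = Q/A = 0.0002117/0.0003836 = 0.5518 m/s.
Reynolds number Re = ρVD/μ = 790 · 0.5518 · 0.0221 / 0.00138 = 6981.
Re > 4000 → turbulent. Relative roughness ε/D = 0.000746/0.0221 = 0.0338. Swamee-Jain: f = 0.25/(log₁₀[0.0338/3.7 + 5.74/6981^0.9])² = 0.25/(log₁₀[0.00912 + 0.00199])² = 0.25/(-1.954)² = 0.06547.
Darcy-Weisbach: ΔP = f(L/D)(ρV²/2) = 0.06547·(1560/0.0221)·(790·0.5518²/2) = 0.06547·7.059e+04·120.3 = 5.558e+05 Pa.
ΔP = 5.558e+05 Pa = 556 kPa.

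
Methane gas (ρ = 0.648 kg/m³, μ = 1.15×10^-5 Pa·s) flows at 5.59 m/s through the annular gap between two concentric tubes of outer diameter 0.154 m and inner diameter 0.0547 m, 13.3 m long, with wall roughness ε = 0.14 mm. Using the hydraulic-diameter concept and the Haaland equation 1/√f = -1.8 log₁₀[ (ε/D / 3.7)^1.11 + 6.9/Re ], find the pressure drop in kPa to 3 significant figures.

Hydraulic diameter D_h = 4A/P = D_o - D_i = 0.154 - 0.0547 = 0.0993 m.
Re = ρVD_h/μ = 0.648·5.59·0.0993/1.15e-05 = 3.128e+04.
ε/D_h = 0.00014/0.0993 = 0.00141; Haaland gives 1/√f = -1.8 log₁₀[0.00016+0.000221] = 6.155, so f = 0.0264.
ΔP = f(L/D_h)(ρV²/2) = 0.0264·13.3/0.0993·10.12 = 35.8 Pa.
ΔP = 0.0358 kPa.

ΔP ≈ 0.0358 kPa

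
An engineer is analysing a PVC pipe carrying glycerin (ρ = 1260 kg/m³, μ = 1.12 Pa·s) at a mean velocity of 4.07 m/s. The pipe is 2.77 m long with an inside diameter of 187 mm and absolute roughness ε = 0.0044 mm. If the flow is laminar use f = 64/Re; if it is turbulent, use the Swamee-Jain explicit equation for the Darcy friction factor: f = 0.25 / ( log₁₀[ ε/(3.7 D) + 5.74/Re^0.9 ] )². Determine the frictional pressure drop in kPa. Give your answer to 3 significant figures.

Reynolds number Re = ρVD/μ = 1260 · 4.07 · 0.187 / 1.12 = 856.2.
Re < 2300 → laminar flow, so f = 64/Re = 64/856.2 = 0.07475 (the turbulent correlation is not needed).
Darcy-Weisbach: ΔP = f(L/D)(ρV²/2) = 0.07475·(2.77/0.187)·(1260·4.07²/2) = 0.07475·14.81·1.044e+04 = 1.155e+04 Pa.
ΔP = 1.155e+04 Pa = 11.6 kPa.

ΔP ≈ 11.6 kPa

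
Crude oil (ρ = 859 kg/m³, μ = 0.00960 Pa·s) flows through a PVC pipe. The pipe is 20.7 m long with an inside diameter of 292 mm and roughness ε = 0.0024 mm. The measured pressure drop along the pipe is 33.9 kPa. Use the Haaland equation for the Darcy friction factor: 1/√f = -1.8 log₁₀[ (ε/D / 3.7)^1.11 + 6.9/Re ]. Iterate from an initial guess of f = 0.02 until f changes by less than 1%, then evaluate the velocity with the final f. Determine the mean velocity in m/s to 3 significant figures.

V ≈ 8.55 m/s

Rearranging Darcy-Weisbach: V = √(2·ΔP·D/(f·L·ρ)). With ε/D = 2.4e-06/0.292 = 8.22e-06, iterate starting from f = 0.02:
  f = 0.02 → V = √(2·3.39e+04·0.292/(0.02·20.7·859)) = 7.461 m/s; Re = ρVD/μ = 1.949e+05; f → 0.01562
  f = 0.01562 → V = 8.442 m/s; Re = 2.206e+05; f → 0.01526
  f = 0.01526 → V = 8.542 m/s; Re = 2.232e+05; f → 0.01523
Converged (Δf/f < 1%). With the final f = 0.01523: V = √(2·3.39e+04·0.292/(0.01523·20.7·859)) = 8.552 m/s.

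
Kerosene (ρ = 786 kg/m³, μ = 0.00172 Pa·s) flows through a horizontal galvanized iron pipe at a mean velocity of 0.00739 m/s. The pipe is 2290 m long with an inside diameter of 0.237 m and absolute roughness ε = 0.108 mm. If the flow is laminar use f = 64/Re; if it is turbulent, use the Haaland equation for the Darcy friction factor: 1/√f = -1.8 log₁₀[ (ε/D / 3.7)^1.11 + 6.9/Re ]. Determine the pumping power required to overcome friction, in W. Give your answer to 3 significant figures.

P ≈ 0.00541 W

Reynolds number Re = ρVD/μ = 786 · 0.00739 · 0.237 / 0.00172 = 800.4.
Re < 2300 → laminar flow, so f = 64/Re = 64/800.4 = 0.07996 (the turbulent correlation is not needed).
Darcy-Weisbach: ΔP = f(L/D)(ρV²/2) = 0.07996·(2290/0.237)·(786·0.00739²/2) = 0.07996·9662·0.02146 = 16.58 Pa.
Q = V·A = 0.00739·0.04412 = 0.000326 m³/s.
Pumping power P = QΔP = 0.000326·16.58 = 0.005406 W = 0.00541 W.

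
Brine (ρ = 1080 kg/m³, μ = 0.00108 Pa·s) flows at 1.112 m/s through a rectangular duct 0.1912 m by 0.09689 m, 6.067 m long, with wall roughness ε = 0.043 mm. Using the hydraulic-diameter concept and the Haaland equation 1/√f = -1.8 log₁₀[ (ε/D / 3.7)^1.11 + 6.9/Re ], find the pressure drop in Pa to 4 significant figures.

ΔP ≈ 580.3 Pa

Hydraulic diameter D_h = 4A/P = 4·(0.1912·0.09689)/(2·(0.1912+0.09689)) = 0.0741/0.5762 = 0.1286 m.
Re = ρVD_h/μ = 1080·1.112·0.1286/0.00108 = 1.43e+05.
ε/D_h = 4.3e-05/0.1286 = 0.000334; Haaland gives 1/√f = -1.8 log₁₀[3.24e-05+4.82e-05] = 7.368, so f = 0.01842.
ΔP = f(L/D_h)(ρV²/2) = 0.01842·6.067/0.1286·667.7 = 580.3 Pa.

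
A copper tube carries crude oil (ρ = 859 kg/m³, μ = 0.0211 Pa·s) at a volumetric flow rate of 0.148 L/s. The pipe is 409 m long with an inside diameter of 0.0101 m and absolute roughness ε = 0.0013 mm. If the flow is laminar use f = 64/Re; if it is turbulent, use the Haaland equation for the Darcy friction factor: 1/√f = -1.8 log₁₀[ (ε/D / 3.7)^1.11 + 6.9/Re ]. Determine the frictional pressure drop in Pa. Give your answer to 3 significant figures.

Q = 0.148 L/s = 0.148/1000 = 0.000148 m³/s.
Cross-sectional area A = πD²/4 = π(0.0101)²/4 = 8.012e-05 m²; mean velocity V = Q/A = 0.000148/8.012e-05 = 1.847 m/s.
Reynolds number Re = ρVD/μ = 859 · 1.847 · 0.0101 / 0.0211 = 759.6.
Re < 2300 → laminar flow, so f = 64/Re = 64/759.6 = 0.08426 (the turbulent correlation is not needed).
Darcy-Weisbach: ΔP = f(L/D)(ρV²/2) = 0.08426·(409/0.0101)·(859·1.847²/2) = 0.08426·4.05e+04·1466 = 5.001e+06 Pa.

ΔP ≈ 5.00×10^6 Pa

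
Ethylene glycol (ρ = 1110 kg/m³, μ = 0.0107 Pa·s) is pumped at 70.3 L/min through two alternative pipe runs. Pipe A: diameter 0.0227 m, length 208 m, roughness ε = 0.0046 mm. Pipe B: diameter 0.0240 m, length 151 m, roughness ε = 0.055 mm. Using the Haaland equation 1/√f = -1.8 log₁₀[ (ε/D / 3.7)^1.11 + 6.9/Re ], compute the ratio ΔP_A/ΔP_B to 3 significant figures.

ΔP_A/ΔP_B ≈ 1.68

Pipe A: V = Q/A = 0.001172/0.0004047 = 2.895 m/s; Re = 6818; ε/D = 0.000203; Haaland → f = 0.0346; ΔP_A = f(L/D)(ρV²/2) = 1.475e+06 Pa.
Pipe B: V = Q/A = 0.001172/0.0004524 = 2.59 m/s; Re = 6448; ε/D = 0.00229; Haaland → f = 0.03744; ΔP_B = f(L/D)(ρV²/2) = 8.769e+05 Pa.
ΔP_A/ΔP_B = 1.475e+06/8.769e+05 = 1.68.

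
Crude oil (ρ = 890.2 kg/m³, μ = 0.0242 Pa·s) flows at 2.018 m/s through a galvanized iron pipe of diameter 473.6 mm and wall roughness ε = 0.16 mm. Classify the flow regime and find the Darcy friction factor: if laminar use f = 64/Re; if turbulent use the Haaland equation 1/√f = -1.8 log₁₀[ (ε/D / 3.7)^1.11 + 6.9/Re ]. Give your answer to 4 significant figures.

f ≈ 0.02329

Re = ρVD/μ = 890.2·2.018·0.4736/0.0242 = 3.516e+04.
Re > 4000 → turbulent. ε/D = 0.00016/0.4736 = 0.000338; Haaland: 1/√f = -1.8 log₁₀[3.28e-05 + 0.000196] = 6.552, so f = 0.02329.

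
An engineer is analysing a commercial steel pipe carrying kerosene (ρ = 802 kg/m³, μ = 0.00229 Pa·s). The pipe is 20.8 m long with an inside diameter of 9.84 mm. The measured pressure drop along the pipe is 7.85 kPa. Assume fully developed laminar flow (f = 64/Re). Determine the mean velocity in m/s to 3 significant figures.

For laminar flow, f = 64/Re with Re = ρVD/μ, so Darcy-Weisbach reduces to ΔP = 32μLV/D². Solving for V: V = ΔP·D²/(32μL) = 7850·(0.00984)²/(32·0.00229·20.8) = 0.4987 m/s.
Check: Re = ρVD/μ = 802·0.4987·0.00984/0.00229 = 1718 < 2300, so the laminar assumption holds.

V ≈ 0.499 m/s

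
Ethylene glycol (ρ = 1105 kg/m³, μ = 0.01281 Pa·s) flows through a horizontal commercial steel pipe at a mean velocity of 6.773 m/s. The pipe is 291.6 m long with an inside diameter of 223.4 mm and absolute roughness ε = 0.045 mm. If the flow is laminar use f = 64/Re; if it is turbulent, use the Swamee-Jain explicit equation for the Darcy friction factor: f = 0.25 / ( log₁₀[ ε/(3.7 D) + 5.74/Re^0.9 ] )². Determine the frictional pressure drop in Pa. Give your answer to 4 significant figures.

ΔP ≈ 602500 Pa

Reynolds number Re = ρVD/μ = 1105 · 6.773 · 0.2234 / 0.0128 = 1.305e+05.
Re > 4000 → turbulent. Relative roughness ε/D = 4.5e-05/0.2234 = 0.000201. Swamee-Jain: f = 0.25/(log₁₀[0.000201/3.7 + 5.74/1.305e+05^0.9])² = 0.25/(log₁₀[5.44e-05 + 0.000143])² = 0.25/(-3.705)² = 0.01821.
Darcy-Weisbach: ΔP = f(L/D)(ρV²/2) = 0.01821·(291.6/0.2234)·(1105·6.773²/2) = 0.01821·1305·2.535e+04 = 6.025e+05 Pa.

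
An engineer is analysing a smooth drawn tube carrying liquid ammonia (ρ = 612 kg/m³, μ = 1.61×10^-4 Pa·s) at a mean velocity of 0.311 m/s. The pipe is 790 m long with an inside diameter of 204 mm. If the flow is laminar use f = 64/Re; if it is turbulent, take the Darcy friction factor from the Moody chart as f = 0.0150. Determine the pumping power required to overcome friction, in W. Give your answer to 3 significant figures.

P ≈ 17.5 W

Reynolds number Re = ρVD/μ = 612 · 0.311 · 0.204 / 0.000161 = 2.412e+05.
Re > 4000 → turbulent; use the Moody-chart value f = 0.0150.
Darcy-Weisbach: ΔP = f(L/D)(ρV²/2) = 0.015·(790/0.204)·(612·0.311²/2) = 0.015·3873·29.6 = 1719 Pa.
Q = V·A = 0.311·0.03269 = 0.01017 m³/s.
Pumping power P = QΔP = 0.01017·1719 = 17.48 W = 17.5 W.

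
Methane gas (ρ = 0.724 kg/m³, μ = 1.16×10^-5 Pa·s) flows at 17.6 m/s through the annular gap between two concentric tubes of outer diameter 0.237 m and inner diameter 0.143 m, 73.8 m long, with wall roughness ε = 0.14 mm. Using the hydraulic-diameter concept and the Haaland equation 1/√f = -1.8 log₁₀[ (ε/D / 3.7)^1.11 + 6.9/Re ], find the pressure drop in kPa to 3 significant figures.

ΔP ≈ 2.07 kPa

Hydraulic diameter D_h = 4A/P = D_o - D_i = 0.237 - 0.143 = 0.094 m.
Re = ρVD_h/μ = 0.724·17.6·0.094/1.16e-05 = 1.033e+05.
ε/D_h = 0.00014/0.094 = 0.00149; Haaland gives 1/√f = -1.8 log₁₀[0.00017+6.68e-05] = 6.525, so f = 0.02349.
ΔP = f(L/D_h)(ρV²/2) = 0.02349·73.8/0.094·112.1 = 2068 Pa.
ΔP = 2.07 kPa.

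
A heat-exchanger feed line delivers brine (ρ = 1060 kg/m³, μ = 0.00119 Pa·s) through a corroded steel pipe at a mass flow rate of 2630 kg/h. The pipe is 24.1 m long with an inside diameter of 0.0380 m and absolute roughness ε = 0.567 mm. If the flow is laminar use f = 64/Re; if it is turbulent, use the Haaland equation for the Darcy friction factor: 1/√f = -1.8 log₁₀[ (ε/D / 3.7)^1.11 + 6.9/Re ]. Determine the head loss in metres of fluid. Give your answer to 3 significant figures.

ṁ = 2630 kg/h = 2630/3600 = 0.7306 kg/s.
A = πD²/4 = π(0.038)²/4 = 0.001134 m²; mean velocity V = ṁ/(ρA) = 0.7306/(1060 · 0.001134) = 0.6077 m/s.
Reynolds number Re = ρVD/μ = 1060 · 0.6077 · 0.038 / 0.00119 = 2.057e+04.
Re > 4000 → turbulent. Relative roughness ε/D = 0.000567/0.038 = 0.0149. Haaland: 1/√f = -1.8 log₁₀[(0.0149/3.7)^1.11 + 6.9/2.057e+04] = -1.8 log₁₀[0.0022 + 0.000335] = 4.673, so f = 0.04579.
Darcy-Weisbach: ΔP = f(L/D)(ρV²/2) = 0.04579·(24.1/0.038)·(1060·0.6077²/2) = 0.04579·634.2·195.7 = 5685 Pa.
Head loss h_f = ΔP/(ρg) = 5685/(1060·9.81) = 0.547 m.

h_f ≈ 0.547 m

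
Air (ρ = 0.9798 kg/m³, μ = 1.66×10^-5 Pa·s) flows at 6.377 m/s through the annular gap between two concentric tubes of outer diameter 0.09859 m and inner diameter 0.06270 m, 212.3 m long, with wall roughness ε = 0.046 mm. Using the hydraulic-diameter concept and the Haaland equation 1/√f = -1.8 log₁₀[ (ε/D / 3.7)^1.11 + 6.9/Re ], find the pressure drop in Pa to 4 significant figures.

Hydraulic diameter D_h = 4A/P = D_o - D_i = 0.09859 - 0.0627 = 0.03589 m.
Re = ρVD_h/μ = 0.9798·6.377·0.03589/1.66e-05 = 1.351e+04.
ε/D_h = 4.6e-05/0.03589 = 0.00128; Haaland gives 1/√f = -1.8 log₁₀[0.000144+0.000511] = 5.731, so f = 0.03045.
ΔP = f(L/D_h)(ρV²/2) = 0.03045·212.3/0.03589·19.92 = 3588 Pa.

ΔP ≈ 3588 Pa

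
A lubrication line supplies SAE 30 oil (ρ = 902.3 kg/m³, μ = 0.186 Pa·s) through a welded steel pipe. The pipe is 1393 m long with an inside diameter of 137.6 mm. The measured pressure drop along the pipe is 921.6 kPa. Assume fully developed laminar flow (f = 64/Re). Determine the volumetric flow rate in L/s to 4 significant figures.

For laminar flow, f = 64/Re with Re = ρVD/μ, so Darcy-Weisbach reduces to ΔP = 32μLV/D². Solving for V: V = ΔP·D²/(32μL) = 9.216e+05·(0.1376)²/(32·0.186·1393) = 2.105 m/s.
Check: Re = ρVD/μ = 902.3·2.105·0.1376/0.186 = 1405 < 2300, so the laminar assumption holds.
Q = V·A = 2.105·(π/4·0.1376²) = 0.0313 m³/s = 31.30 L/s.

Q ≈ 31.30 L/s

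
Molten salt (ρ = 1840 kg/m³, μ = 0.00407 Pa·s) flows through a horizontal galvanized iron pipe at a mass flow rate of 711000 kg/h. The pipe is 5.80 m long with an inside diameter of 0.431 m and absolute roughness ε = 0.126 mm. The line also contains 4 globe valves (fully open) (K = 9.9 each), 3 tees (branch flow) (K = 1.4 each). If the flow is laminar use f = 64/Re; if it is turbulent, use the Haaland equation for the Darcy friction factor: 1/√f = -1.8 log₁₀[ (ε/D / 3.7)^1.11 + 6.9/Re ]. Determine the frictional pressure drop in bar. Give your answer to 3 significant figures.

ṁ = 711000 kg/h = 711000/3600 = 197.5 kg/s.
A = πD²/4 = π(0.431)²/4 = 0.1459 m²; mean velocity V = ṁ/(ρA) = 197.5/(1840 · 0.1459) = 0.7357 m/s.
Reynolds number Re = ρVD/μ = 1840 · 0.7357 · 0.431 / 0.00407 = 1.434e+05.
Re > 4000 → turbulent. Relative roughness ε/D = 0.000126/0.431 = 0.000292. Haaland: 1/√f = -1.8 log₁₀[(0.000292/3.7)^1.11 + 6.9/1.434e+05] = -1.8 log₁₀[2.8e-05 + 4.81e-05] = 7.414, so f = 0.01819.
Total minor-loss coefficient ΣK = 4·9.9 + 3·1.4 = 43.8.
ΔP = [f·L/D + ΣK]·(ρV²/2) = [0.01819·5.8/0.431 + 43.8]·(1840·0.7357²/2) = [0.2448 + 43.8]·498 = 2.193e+04 Pa.
ΔP = 2.193e+04 Pa = 0.219 bar.

ΔP ≈ 0.219 bar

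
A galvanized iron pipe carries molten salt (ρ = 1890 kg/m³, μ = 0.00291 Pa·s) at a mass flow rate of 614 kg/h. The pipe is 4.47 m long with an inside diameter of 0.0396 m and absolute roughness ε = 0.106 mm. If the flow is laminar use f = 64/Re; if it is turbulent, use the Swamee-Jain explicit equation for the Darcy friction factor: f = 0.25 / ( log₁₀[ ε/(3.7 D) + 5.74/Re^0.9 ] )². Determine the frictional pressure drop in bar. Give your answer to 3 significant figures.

ΔP ≈ 1.94×10^-4 bar

ṁ = 614 kg/h = 614/3600 = 0.1706 kg/s.
A = πD²/4 = π(0.0396)²/4 = 0.001232 m²; mean velocity V = ṁ/(ρA) = 0.1706/(1890 · 0.001232) = 0.07327 m/s.
Reynolds number Re = ρVD/μ = 1890 · 0.07327 · 0.0396 / 0.00291 = 1884.
Re < 2300 → laminar flow, so f = 64/Re = 64/1884 = 0.03396 (the turbulent correlation is not needed).
Darcy-Weisbach: ΔP = f(L/D)(ρV²/2) = 0.03396·(4.47/0.0396)·(1890·0.07327²/2) = 0.03396·112.9·5.073 = 19.45 Pa.
ΔP = 19.45 Pa = 1.94×10^-4 bar.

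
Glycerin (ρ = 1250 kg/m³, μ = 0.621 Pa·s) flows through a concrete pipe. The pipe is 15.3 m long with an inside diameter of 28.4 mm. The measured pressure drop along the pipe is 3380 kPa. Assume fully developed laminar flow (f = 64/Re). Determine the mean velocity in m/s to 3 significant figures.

V ≈ 8.97 m/s

For laminar flow, f = 64/Re with Re = ρVD/μ, so Darcy-Weisbach reduces to ΔP = 32μLV/D². Solving for V: V = ΔP·D²/(32μL) = 3.38e+06·(0.0284)²/(32·0.621·15.3) = 8.966 m/s.
Check: Re = ρVD/μ = 1250·8.966·0.0284/0.621 = 512.6 < 2300, so the laminar assumption holds.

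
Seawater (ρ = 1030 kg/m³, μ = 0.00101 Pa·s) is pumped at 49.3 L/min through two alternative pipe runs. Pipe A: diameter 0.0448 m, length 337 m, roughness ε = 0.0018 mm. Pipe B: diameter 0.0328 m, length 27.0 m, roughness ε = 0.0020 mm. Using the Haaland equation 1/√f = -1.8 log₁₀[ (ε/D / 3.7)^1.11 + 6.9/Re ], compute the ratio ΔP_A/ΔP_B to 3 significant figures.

Pipe A: V = Q/A = 0.0008217/0.001576 = 0.5213 m/s; Re = 2.381e+04; ε/D = 4.02e-05; Haaland → f = 0.02472; ΔP_A = f(L/D)(ρV²/2) = 2.602e+04 Pa.
Pipe B: V = Q/A = 0.0008217/0.000845 = 0.9724 m/s; Re = 3.253e+04; ε/D = 6.1e-05; Haaland → f = 0.023; ΔP_B = f(L/D)(ρV²/2) = 9219 Pa.
ΔP_A/ΔP_B = 2.602e+04/9219 = 2.82.

ΔP_A/ΔP_B ≈ 2.82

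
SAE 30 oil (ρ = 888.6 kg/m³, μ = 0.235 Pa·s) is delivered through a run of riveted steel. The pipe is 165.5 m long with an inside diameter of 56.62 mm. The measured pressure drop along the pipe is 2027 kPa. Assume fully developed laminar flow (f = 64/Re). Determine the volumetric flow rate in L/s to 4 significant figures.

For laminar flow, f = 64/Re with Re = ρVD/μ, so Darcy-Weisbach reduces to ΔP = 32μLV/D². Solving for V: V = ΔP·D²/(32μL) = 2.027e+06·(0.05662)²/(32·0.235·165.5) = 5.221 m/s.
Check: Re = ρVD/μ = 888.6·5.221·0.05662/0.235 = 1118 < 2300, so the laminar assumption holds.
Q = V·A = 5.221·(π/4·0.05662²) = 0.01315 m³/s = 13.15 L/s.

Q ≈ 13.15 L/s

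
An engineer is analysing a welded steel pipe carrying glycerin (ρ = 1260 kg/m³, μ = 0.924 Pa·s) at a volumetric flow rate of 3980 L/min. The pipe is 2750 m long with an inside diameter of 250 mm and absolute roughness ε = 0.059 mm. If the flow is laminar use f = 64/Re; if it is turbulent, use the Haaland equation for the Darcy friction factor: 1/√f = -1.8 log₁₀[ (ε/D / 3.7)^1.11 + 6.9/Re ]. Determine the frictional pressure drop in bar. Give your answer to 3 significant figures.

ΔP ≈ 17.6 bar

Q = 3980 L/min = 3980/60000 = 0.06633 m³/s.
Cross-sectional area A = πD²/4 = π(0.25)²/4 = 0.04909 m²; mean velocity V = Q/A = 0.06633/0.04909 = 1.351 m/s.
Reynolds number Re = ρVD/μ = 1260 · 1.351 · 0.25 / 0.924 = 460.7.
Re < 2300 → laminar flow, so f = 64/Re = 64/460.7 = 0.1389 (the turbulent correlation is not needed).
Darcy-Weisbach: ΔP = f(L/D)(ρV²/2) = 0.1389·(2750/0.25)·(1260·1.351²/2) = 0.1389·1.1e+04·1150 = 1.758e+06 Pa.
ΔP = 1.758e+06 Pa = 17.6 bar.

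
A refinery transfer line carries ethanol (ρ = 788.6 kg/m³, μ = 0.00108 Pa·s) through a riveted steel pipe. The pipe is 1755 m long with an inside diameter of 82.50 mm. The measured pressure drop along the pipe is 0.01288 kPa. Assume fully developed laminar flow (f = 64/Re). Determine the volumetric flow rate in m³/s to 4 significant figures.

For laminar flow, f = 64/Re with Re = ρVD/μ, so Darcy-Weisbach reduces to ΔP = 32μLV/D². Solving for V: V = ΔP·D²/(32μL) = 12.88·(0.0825)²/(32·0.00108·1755) = 0.001445 m/s.
Check: Re = ρVD/μ = 788.6·0.001445·0.0825/0.00108 = 87.07 < 2300, so the laminar assumption holds.
Q = V·A = 0.001445·(π/4·0.0825²) = 7.726e-06 m³/s = 7.726×10^-6 m³/s.

Q ≈ 7.726×10^-6 m³/s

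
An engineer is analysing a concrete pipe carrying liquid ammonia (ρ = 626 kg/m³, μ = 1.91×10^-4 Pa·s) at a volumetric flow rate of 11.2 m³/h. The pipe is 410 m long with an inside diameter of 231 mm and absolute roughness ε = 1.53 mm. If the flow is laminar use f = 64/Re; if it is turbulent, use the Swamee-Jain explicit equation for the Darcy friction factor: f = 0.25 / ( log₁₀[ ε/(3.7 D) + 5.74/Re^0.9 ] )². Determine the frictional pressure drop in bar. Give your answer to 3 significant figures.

ΔP ≈ 0.00107 bar

Q = 11.2 m³/h = 11.2/3600 = 0.003111 m³/s.
Cross-sectional area A = πD²/4 = π(0.231)²/4 = 0.04191 m²; mean velocity V = Q/A = 0.003111/0.04191 = 0.07423 m/s.
Reynolds number Re = ρVD/μ = 626 · 0.07423 · 0.231 / 0.000191 = 5.62e+04.
Re > 4000 → turbulent. Relative roughness ε/D = 0.00153/0.231 = 0.00662. Swamee-Jain: f = 0.25/(log₁₀[0.00662/3.7 + 5.74/5.62e+04^0.9])² = 0.25/(log₁₀[0.00179 + 0.000305])² = 0.25/(-2.679)² = 0.03484.
Darcy-Weisbach: ΔP = f(L/D)(ρV²/2) = 0.03484·(410/0.231)·(626·0.07423²/2) = 0.03484·1775·1.725 = 106.7 Pa.
ΔP = 106.7 Pa = 0.00107 bar.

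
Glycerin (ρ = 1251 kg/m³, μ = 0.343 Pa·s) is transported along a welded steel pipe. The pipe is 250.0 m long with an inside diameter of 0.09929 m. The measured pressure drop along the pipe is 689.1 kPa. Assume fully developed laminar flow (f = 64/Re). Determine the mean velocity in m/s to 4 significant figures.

V ≈ 2.476 m/s

For laminar flow, f = 64/Re with Re = ρVD/μ, so Darcy-Weisbach reduces to ΔP = 32μLV/D². Solving for V: V = ΔP·D²/(32μL) = 6.891e+05·(0.09929)²/(32·0.343·250) = 2.476 m/s.
Check: Re = ρVD/μ = 1251·2.476·0.09929/0.343 = 896.6 < 2300, so the laminar assumption holds.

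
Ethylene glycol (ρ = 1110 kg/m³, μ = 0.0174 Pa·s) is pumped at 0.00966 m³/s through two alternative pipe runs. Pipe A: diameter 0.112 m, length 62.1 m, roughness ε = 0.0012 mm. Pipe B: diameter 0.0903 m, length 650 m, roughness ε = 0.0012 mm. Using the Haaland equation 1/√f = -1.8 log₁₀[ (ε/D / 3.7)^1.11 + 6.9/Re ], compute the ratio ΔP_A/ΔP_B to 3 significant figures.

Pipe A: V = Q/A = 0.00966/0.009852 = 0.9805 m/s; Re = 7006; ε/D = 1.07e-05; Haaland → f = 0.03415; ΔP_A = f(L/D)(ρV²/2) = 1.01e+04 Pa.
Pipe B: V = Q/A = 0.00966/0.006404 = 1.508 m/s; Re = 8689; ε/D = 1.33e-05; Haaland → f = 0.03212; ΔP_B = f(L/D)(ρV²/2) = 2.92e+05 Pa.
ΔP_A/ΔP_B = 1.01e+04/2.92e+05 = 0.0346.

ΔP_A/ΔP_B ≈ 0.0346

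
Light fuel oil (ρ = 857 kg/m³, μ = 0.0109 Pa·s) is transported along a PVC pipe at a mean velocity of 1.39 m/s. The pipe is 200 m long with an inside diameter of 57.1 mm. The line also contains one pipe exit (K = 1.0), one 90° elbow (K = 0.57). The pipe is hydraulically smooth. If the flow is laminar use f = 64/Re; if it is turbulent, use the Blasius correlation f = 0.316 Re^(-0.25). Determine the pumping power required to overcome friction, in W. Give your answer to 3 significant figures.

Reynolds number Re = ρVD/μ = 857 · 1.39 · 0.0571 / 0.0109 = 6240.
Re > 4000 → turbulent. Smooth-pipe (Blasius): f = 0.316 Re^(-0.25) = 0.316/(6240)^0.25 = 0.03555.
Total minor-loss coefficient ΣK = 1·1 + 1·0.57 = 1.57.
ΔP = [f·L/D + ΣK]·(ρV²/2) = [0.03555·200/0.0571 + 1.57]·(857·1.39²/2) = [124.5 + 1.57]·827.9 = 1.044e+05 Pa.
Q = V·A = 1.39·0.002561 = 0.003559 m³/s.
Pumping power P = QΔP = 0.003559·1.044e+05 = 371.6 W = 372 W.

P ≈ 372 W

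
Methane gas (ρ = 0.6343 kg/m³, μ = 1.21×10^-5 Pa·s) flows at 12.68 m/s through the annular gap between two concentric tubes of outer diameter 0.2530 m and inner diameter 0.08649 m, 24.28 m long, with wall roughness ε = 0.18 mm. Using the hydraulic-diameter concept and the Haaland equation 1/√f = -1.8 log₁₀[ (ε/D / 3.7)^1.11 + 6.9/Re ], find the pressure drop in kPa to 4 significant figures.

Hydraulic diameter D_h = 4A/P = D_o - D_i = 0.253 - 0.08649 = 0.1665 m.
Re = ρVD_h/μ = 0.6343·12.68·0.1665/1.21e-05 = 1.107e+05.
ε/D_h = 0.00018/0.1665 = 0.00108; Haaland gives 1/√f = -1.8 log₁₀[0.000119+6.23e-05] = 6.733, so f = 0.02206.
ΔP = f(L/D_h)(ρV²/2) = 0.02206·24.28/0.1665·50.99 = 164 Pa.
ΔP = 0.1640 kPa.

ΔP ≈ 0.1640 kPa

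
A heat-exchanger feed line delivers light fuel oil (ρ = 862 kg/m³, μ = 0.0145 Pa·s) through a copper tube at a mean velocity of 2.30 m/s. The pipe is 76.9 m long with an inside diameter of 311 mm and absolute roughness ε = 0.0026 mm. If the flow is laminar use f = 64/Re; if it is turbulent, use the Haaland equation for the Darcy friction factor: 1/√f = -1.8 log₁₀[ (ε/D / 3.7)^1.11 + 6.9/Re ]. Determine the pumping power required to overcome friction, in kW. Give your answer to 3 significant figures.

P ≈ 2.12 kW

Reynolds number Re = ρVD/μ = 862 · 2.3 · 0.311 / 0.0145 = 4.252e+04.
Re > 4000 → turbulent. Relative roughness ε/D = 2.6e-06/0.311 = 8.36e-06. Haaland: 1/√f = -1.8 log₁₀[(8.36e-06/3.7)^1.11 + 6.9/4.252e+04] = -1.8 log₁₀[5.41e-07 + 0.000162] = 6.819, so f = 0.02151.
Darcy-Weisbach: ΔP = f(L/D)(ρV²/2) = 0.02151·(76.9/0.311)·(862·2.3²/2) = 0.02151·247.3·2280 = 1.212e+04 Pa.
Q = V·A = 2.3·0.07596 = 0.1747 m³/s.
Pumping power P = QΔP = 0.1747·1.212e+04 = 2118 W = 2.12 kW.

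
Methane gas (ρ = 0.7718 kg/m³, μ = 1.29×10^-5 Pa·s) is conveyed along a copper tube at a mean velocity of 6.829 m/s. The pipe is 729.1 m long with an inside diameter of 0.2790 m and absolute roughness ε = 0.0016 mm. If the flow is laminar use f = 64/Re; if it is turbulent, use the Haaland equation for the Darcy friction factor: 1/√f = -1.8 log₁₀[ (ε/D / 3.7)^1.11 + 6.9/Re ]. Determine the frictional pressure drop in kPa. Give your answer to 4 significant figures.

ΔP ≈ 0.8168 kPa

Reynolds number Re = ρVD/μ = 0.7718 · 6.829 · 0.279 / 1.29e-05 = 1.14e+05.
Re > 4000 → turbulent. Relative roughness ε/D = 1.6e-06/0.279 = 5.73e-06. Haaland: 1/√f = -1.8 log₁₀[(5.73e-06/3.7)^1.11 + 6.9/1.14e+05] = -1.8 log₁₀[3.56e-07 + 6.05e-05] = 7.588, so f = 0.01737.
Darcy-Weisbach: ΔP = f(L/D)(ρV²/2) = 0.01737·(729.1/0.279)·(0.7718·6.829²/2) = 0.01737·2613·18 = 816.8 Pa.
ΔP = 816.8 Pa = 0.8168 kPa.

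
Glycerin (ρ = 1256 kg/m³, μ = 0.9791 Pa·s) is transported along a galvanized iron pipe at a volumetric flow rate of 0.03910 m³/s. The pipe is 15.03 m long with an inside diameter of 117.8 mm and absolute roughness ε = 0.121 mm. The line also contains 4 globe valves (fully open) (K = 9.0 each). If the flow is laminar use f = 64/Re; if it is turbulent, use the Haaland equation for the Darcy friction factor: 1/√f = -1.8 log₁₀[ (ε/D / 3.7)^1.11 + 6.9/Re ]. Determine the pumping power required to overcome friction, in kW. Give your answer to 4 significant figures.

Cross-sectional area A = πD²/4 = π(0.1178)²/4 = 0.0109 m²; mean velocity V = Q/A = 0.0391/0.0109 = 3.588 m/s.
Reynolds number Re = ρVD/μ = 1256 · 3.588 · 0.1178 / 0.979 = 542.1.
Re < 2300 → laminar flow, so f = 64/Re = 64/542.1 = 0.1181 (the turbulent correlation is not needed).
Total minor-loss coefficient ΣK = 4·9 = 36.
ΔP = [f·L/D + ΣK]·(ρV²/2) = [0.1181·15.03/0.1178 + 36]·(1256·3.588²/2) = [15.06 + 36]·8083 = 4.127e+05 Pa.
Pumping power P = QΔP = 0.0391·4.127e+05 = 16137 W = 16.14 kW.

P ≈ 16.14 kW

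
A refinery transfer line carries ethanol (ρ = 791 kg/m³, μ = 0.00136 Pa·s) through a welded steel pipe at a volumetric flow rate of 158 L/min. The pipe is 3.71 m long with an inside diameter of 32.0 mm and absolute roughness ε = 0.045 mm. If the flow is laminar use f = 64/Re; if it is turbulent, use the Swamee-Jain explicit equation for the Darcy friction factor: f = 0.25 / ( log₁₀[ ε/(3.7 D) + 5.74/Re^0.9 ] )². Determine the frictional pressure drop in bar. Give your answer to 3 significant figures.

ΔP ≈ 0.122 bar

Q = 158 L/min = 158/60000 = 0.002633 m³/s.
Cross-sectional area A = πD²/4 = π(0.032)²/4 = 0.0008042 m²; mean velocity V = Q/A = 0.002633/0.0008042 = 3.274 m/s.
Reynolds number Re = ρVD/μ = 791 · 3.274 · 0.032 / 0.00136 = 6.094e+04.
Re > 4000 → turbulent. Relative roughness ε/D = 4.5e-05/0.032 = 0.00141. Swamee-Jain: f = 0.25/(log₁₀[0.00141/3.7 + 5.74/6.094e+04^0.9])² = 0.25/(log₁₀[0.00038 + 0.000283])² = 0.25/(-3.178)² = 0.02475.
Darcy-Weisbach: ΔP = f(L/D)(ρV²/2) = 0.02475·(3.71/0.032)·(791·3.274²/2) = 0.02475·115.9·4240 = 1.217e+04 Pa.
ΔP = 1.217e+04 Pa = 0.122 bar.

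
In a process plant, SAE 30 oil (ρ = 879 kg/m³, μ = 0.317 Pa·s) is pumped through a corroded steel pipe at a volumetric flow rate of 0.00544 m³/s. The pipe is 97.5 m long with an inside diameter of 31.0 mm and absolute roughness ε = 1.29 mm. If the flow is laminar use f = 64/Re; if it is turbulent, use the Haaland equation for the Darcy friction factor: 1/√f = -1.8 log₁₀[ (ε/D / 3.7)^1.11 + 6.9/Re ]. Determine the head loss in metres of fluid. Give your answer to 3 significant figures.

h_f ≈ 860 m

Cross-sectional area A = πD²/4 = π(0.031)²/4 = 0.0007548 m²; mean velocity V = Q/A = 0.00544/0.0007548 = 7.208 m/s.
Reynolds number Re = ρVD/μ = 879 · 7.208 · 0.031 / 0.317 = 619.6.
Re < 2300 → laminar flow, so f = 64/Re = 64/619.6 = 0.1033 (the turbulent correlation is not needed).
Darcy-Weisbach: ΔP = f(L/D)(ρV²/2) = 0.1033·(97.5/0.031)·(879·7.208²/2) = 0.1033·3145·2.283e+04 = 7.418e+06 Pa.
Head loss h_f = ΔP/(ρg) = 7.418e+06/(879·9.81) = 860 m.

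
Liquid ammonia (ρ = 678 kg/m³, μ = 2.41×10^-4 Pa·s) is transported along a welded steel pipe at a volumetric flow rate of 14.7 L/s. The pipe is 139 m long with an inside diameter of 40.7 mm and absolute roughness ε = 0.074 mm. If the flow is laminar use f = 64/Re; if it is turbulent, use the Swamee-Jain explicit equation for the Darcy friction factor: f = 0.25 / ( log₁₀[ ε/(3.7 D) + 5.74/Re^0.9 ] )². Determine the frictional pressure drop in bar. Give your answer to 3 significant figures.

Q = 14.7 L/s = 14.7/1000 = 0.0147 m³/s.
Cross-sectional area A = πD²/4 = π(0.0407)²/4 = 0.001301 m²; mean velocity V = Q/A = 0.0147/0.001301 = 11.3 m/s.
Reynolds number Re = ρVD/μ = 678 · 11.3 · 0.0407 / 0.000241 = 1.294e+06.
Re > 4000 → turbulent. Relative roughness ε/D = 7.4e-05/0.0407 = 0.00182. Swamee-Jain: f = 0.25/(log₁₀[0.00182/3.7 + 5.74/1.294e+06^0.9])² = 0.25/(log₁₀[0.000491 + 1.81e-05])² = 0.25/(-3.293)² = 0.02306.
Darcy-Weisbach: ΔP = f(L/D)(ρV²/2) = 0.02306·(139/0.0407)·(678·11.3²/2) = 0.02306·3415·4.328e+04 = 3.408e+06 Pa.
ΔP = 3.408e+06 Pa = 34.1 bar.

ΔP ≈ 34.1 bar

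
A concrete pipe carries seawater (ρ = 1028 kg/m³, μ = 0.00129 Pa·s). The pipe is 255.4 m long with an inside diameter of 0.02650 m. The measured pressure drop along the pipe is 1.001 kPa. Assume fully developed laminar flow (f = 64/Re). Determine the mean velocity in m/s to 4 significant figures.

V ≈ 0.06668 m/s

For laminar flow, f = 64/Re with Re = ρVD/μ, so Darcy-Weisbach reduces to ΔP = 32μLV/D². Solving for V: V = ΔP·D²/(32μL) = 1001·(0.0265)²/(32·0.00129·255.4) = 0.06668 m/s.
Check: Re = ρVD/μ = 1028·0.06668·0.0265/0.00129 = 1408 < 2300, so the laminar assumption holds.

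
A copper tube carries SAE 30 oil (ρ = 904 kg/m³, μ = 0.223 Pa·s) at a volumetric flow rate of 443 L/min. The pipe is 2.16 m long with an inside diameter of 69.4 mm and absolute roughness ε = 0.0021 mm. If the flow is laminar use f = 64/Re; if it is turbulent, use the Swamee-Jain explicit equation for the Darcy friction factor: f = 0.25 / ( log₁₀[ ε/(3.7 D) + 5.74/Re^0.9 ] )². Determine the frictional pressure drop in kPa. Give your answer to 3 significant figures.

ΔP ≈ 6.25 kPa

Q = 443 L/min = 443/60000 = 0.007383 m³/s.
Cross-sectional area A = πD²/4 = π(0.0694)²/4 = 0.003783 m²; mean velocity V = Q/A = 0.007383/0.003783 = 1.952 m/s.
Reynolds number Re = ρVD/μ = 904 · 1.952 · 0.0694 / 0.223 = 549.1.
Re < 2300 → laminar flow, so f = 64/Re = 64/549.1 = 0.1166 (the turbulent correlation is not needed).
Darcy-Weisbach: ΔP = f(L/D)(ρV²/2) = 0.1166·(2.16/0.0694)·(904·1.952²/2) = 0.1166·31.12·1722 = 6246 Pa.
ΔP = 6246 Pa = 6.25 kPa.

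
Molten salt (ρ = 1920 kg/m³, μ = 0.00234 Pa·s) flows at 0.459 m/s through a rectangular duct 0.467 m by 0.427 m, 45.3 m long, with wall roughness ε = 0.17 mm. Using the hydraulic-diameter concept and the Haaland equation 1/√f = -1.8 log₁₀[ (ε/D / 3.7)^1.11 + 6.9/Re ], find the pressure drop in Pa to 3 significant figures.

ΔP ≈ 376 Pa

Hydraulic diameter D_h = 4A/P = 4·(0.467·0.427)/(2·(0.467+0.427)) = 0.7976/1.788 = 0.4461 m.
Re = ρVD_h/μ = 1920·0.459·0.4461/0.00234 = 1.68e+05.
ε/D_h = 0.00017/0.4461 = 0.000381; Haaland gives 1/√f = -1.8 log₁₀[3.75e-05+4.11e-05] = 7.388, so f = 0.01832.
ΔP = f(L/D_h)(ρV²/2) = 0.01832·45.3/0.4461·202.3 = 376.2 Pa.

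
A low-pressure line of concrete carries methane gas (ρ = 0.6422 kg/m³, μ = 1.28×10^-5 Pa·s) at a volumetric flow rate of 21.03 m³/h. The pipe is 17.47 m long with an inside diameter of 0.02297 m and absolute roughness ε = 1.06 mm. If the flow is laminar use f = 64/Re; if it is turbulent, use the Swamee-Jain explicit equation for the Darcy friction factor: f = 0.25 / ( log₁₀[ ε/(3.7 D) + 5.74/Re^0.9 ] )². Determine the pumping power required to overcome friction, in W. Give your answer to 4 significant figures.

P ≈ 20.21 W

Q = 21.03 m³/h = 21.03/3600 = 0.005842 m³/s.
Cross-sectional area A = πD²/4 = π(0.02297)²/4 = 0.0004144 m²; mean velocity V = Q/A = 0.005842/0.0004144 = 14.1 m/s.
Reynolds number Re = ρVD/μ = 0.6422 · 14.1 · 0.02297 / 1.28e-05 = 1.625e+04.
Re > 4000 → turbulent. Relative roughness ε/D = 0.00106/0.02297 = 0.0461. Swamee-Jain: f = 0.25/(log₁₀[0.0461/3.7 + 5.74/1.625e+04^0.9])² = 0.25/(log₁₀[0.0125 + 0.000932])² = 0.25/(-1.873)² = 0.07128.
Darcy-Weisbach: ΔP = f(L/D)(ρV²/2) = 0.07128·(17.47/0.02297)·(0.6422·14.1²/2) = 0.07128·760.6·63.81 = 3459 Pa.
Pumping power P = QΔP = 0.005842·3459 = 20.208 W = 20.21 W.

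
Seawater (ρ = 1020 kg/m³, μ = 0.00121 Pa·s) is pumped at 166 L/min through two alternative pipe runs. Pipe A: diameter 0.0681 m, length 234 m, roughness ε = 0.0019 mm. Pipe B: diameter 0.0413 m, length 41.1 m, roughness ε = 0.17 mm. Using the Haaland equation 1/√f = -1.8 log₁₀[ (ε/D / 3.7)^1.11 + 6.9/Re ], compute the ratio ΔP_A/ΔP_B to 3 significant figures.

ΔP_A/ΔP_B ≈ 0.333

Pipe A: V = Q/A = 0.002767/0.003642 = 0.7596 m/s; Re = 4.36e+04; ε/D = 2.79e-05; Haaland → f = 0.02143; ΔP_A = f(L/D)(ρV²/2) = 2.167e+04 Pa.
Pipe B: V = Q/A = 0.002767/0.00134 = 2.065 m/s; Re = 7.19e+04; ε/D = 0.00412; Haaland → f = 0.03003; ΔP_B = f(L/D)(ρV²/2) = 6.501e+04 Pa.
ΔP_A/ΔP_B = 2.167e+04/6.501e+04 = 0.333.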